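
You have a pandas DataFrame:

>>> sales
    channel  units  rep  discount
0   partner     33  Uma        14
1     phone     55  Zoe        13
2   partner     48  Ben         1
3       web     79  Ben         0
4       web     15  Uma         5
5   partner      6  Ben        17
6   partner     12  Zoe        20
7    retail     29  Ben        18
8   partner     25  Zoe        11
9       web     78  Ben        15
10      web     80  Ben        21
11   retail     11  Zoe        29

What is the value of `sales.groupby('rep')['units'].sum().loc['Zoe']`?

103

group by rep, sum of units:
rep
Ben    320
Uma     48
Zoe    103
Name: units, dtype: int64
Then the value at index 'Zoe': 103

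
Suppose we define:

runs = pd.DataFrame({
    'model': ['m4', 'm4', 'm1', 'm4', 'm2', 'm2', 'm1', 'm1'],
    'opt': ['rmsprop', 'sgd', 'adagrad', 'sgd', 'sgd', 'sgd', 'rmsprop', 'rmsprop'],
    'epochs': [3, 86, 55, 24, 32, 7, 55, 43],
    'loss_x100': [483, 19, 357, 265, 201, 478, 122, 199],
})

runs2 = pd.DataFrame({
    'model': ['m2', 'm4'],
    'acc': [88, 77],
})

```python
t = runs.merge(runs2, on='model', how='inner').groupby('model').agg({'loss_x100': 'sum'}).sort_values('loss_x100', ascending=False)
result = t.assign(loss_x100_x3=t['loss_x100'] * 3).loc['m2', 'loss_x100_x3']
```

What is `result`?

2037

merge on 'model' (how='inner') → 5 rows:
  model      opt  epochs  loss_x100  acc
0    m4  rmsprop       3        483   77
1    m4      sgd      86         19   77
2    m4      sgd      24        265   77
3    m2      sgd      32        201   88
4    m2      sgd       7        478   88
group by model, sum of loss_x100:
       loss_x100
model           
m2           679
m4           767
sort by loss_x100 descending:
       loss_x100
model           
m4           767
m2           679
add column loss_x100_x3 = t['loss_x100'] * 3:
       loss_x100  loss_x100_x3
model                         
m4           767          2301
m2           679          2037
Reading off the value at row 'm2', column 'loss_x100_x3', we get 2037.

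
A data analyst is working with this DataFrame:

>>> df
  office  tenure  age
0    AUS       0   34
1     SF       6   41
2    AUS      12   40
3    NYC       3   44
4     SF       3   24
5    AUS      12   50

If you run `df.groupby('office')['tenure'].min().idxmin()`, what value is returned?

group by office, min of tenure:
office
AUS    0
NYC    3
SF     3
Name: tenure, dtype: int64

AUS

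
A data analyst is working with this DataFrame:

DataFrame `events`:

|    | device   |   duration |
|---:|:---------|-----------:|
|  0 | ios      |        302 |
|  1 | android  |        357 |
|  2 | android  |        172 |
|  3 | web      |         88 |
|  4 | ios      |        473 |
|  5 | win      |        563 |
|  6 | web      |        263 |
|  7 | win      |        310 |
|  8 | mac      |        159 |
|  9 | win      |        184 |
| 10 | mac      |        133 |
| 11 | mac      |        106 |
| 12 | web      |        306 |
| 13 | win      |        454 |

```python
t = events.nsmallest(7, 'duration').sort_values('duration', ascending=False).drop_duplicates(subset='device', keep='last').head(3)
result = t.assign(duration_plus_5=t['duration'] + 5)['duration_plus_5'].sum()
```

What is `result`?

take 7 rows with smallest duration:
     device  duration
3       web        88
11      mac       106
10      mac       133
8       mac       159
2   android       172
9       win       184
6       web       263
sort by duration descending:
     device  duration
6       web       263
9       win       184
2   android       172
8       mac       159
10      mac       133
11      mac       106
3       web        88
drop duplicate device (keep=last):
     device  duration
9       win       184
2   android       172
11      mac       106
3       web        88
take first 3 rows:
     device  duration
9       win       184
2   android       172
11      mac       106
add column duration_plus_5 = t['duration'] + 5:
     device  duration  duration_plus_5
9       win       184              189
2   android       172              177
11      mac       106              111
So sum() = 477.

477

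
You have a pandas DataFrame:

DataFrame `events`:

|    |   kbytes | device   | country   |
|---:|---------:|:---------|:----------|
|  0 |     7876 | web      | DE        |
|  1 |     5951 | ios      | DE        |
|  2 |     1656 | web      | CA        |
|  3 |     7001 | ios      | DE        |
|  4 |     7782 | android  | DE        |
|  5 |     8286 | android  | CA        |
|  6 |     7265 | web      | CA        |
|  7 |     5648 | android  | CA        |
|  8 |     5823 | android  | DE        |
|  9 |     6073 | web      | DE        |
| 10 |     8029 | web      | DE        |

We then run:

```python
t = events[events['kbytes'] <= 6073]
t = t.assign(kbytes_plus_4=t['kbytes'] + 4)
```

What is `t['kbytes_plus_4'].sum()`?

filter rows where kbytes <= 6073:
   kbytes   device country
1    5951      ios      DE
2    1656      web      CA
7    5648  android      CA
8    5823  android      DE
9    6073      web      DE
add column kbytes_plus_4 = t['kbytes'] + 4:
   kbytes   device country  kbytes_plus_4
1    5951      ios      DE           5955
2    1656      web      CA           1660
7    5648  android      CA           5652
8    5823  android      DE           5827
9    6073      web      DE           6077

25171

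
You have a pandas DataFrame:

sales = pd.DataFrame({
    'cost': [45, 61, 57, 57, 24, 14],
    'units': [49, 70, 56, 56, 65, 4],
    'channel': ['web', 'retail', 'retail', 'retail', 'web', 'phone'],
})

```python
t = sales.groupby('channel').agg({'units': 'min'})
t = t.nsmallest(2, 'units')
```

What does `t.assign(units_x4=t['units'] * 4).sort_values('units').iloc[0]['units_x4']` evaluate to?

group by channel, min of units:
         units
channel       
phone        4
retail      56
web         49
take 2 rows with smallest units:
         units
channel       
phone        4
web         49
add column units_x4 = t['units'] * 4:
         units  units_x4
channel                 
phone        4        16
web         49       196
sort by units:
         units  units_x4
channel                 
phone        4        16
web         49       196
value at position 0, column 'units_x4' → 16

16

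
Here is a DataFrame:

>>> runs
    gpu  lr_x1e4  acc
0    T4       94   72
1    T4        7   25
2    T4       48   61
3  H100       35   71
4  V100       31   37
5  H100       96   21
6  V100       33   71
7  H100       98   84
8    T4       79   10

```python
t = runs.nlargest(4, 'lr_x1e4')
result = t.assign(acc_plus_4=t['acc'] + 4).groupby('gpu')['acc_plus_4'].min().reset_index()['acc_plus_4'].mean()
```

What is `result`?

take 4 rows with largest lr_x1e4:
    gpu  lr_x1e4  acc
7  H100       98   84
5  H100       96   21
0    T4       94   72
8    T4       79   10
add column acc_plus_4 = t['acc'] + 4:
    gpu  lr_x1e4  acc  acc_plus_4
7  H100       98   84          88
5  H100       96   21          25
0    T4       94   72          76
8    T4       79   10          14
group by gpu, min of acc_plus_4:
gpu
H100    25
T4      14
Name: acc_plus_4, dtype: int64
reset_index():
    gpu  acc_plus_4
0  H100          25
1    T4          14
mean of column 'acc_plus_4' → 19.5

19.5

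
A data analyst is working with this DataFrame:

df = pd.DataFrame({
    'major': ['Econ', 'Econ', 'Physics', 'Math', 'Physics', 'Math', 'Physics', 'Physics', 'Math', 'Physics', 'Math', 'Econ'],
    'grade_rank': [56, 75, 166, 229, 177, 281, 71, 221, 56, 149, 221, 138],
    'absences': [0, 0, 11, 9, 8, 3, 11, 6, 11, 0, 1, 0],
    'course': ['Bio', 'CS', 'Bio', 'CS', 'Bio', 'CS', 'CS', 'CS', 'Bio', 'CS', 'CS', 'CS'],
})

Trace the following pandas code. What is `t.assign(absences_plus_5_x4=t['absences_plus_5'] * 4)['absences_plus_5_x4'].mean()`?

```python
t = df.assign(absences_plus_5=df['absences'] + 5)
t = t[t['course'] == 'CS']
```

35.0

add column absences_plus_5 = df['absences'] + 5:
      major  grade_rank  absences course  absences_plus_5
0      Econ          56         0    Bio                5
1      Econ          75         0     CS                5
2   Physics         166        11    Bio               16
3      Math         229         9     CS               14
4   Physics         177         8    Bio               13
5      Math         281         3     CS                8
6   Physics          71        11     CS               16
7   Physics         221         6     CS               11
8      Math          56        11    Bio               16
9   Physics         149         0     CS                5
10     Math         221         1     CS                6
11     Econ         138         0     CS                5
filter rows where course == 'CS':
      major  grade_rank  absences course  absences_plus_5
1      Econ          75         0     CS                5
3      Math         229         9     CS               14
5      Math         281         3     CS                8
6   Physics          71        11     CS               16
7   Physics         221         6     CS               11
9   Physics         149         0     CS                5
10     Math         221         1     CS                6
11     Econ         138         0     CS                5
add column absences_plus_5_x4 = t['absences_plus_5'] * 4:
      major  grade_rank  absences course  absences_plus_5  absences_plus_5_x4
1      Econ          75         0     CS                5                  20
3      Math         229         9     CS               14                  56
5      Math         281         3     CS                8                  32
6   Physics          71        11     CS               16                  64
7   Physics         221         6     CS               11                  44
9   Physics         149         0     CS                5                  20
10     Math         221         1     CS                6                  24
11     Econ         138         0     CS                5                  20
Then the mean of column 'absences_plus_5_x4': 35.0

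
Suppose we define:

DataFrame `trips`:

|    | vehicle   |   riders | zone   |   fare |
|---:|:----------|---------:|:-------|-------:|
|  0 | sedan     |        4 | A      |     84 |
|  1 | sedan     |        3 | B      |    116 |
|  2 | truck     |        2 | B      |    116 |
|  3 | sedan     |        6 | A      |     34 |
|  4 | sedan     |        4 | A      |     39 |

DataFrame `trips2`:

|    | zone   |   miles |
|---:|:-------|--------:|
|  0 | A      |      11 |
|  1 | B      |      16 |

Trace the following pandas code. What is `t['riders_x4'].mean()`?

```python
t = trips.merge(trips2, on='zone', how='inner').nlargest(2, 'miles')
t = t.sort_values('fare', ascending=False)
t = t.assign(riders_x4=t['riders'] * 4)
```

10.0

merge on 'zone' (how='inner') → 5 rows:
  vehicle  riders zone  fare  miles
0   sedan       4    A    84     11
1   sedan       3    B   116     16
2   truck       2    B   116     16
3   sedan       6    A    34     11
4   sedan       4    A    39     11
take 2 rows with largest miles:
  vehicle  riders zone  fare  miles
1   sedan       3    B   116     16
2   truck       2    B   116     16
sort by fare descending:
  vehicle  riders zone  fare  miles
1   sedan       3    B   116     16
2   truck       2    B   116     16
add column riders_x4 = t['riders'] * 4:
  vehicle  riders zone  fare  miles  riders_x4
1   sedan       3    B   116     16         12
2   truck       2    B   116     16          8
So mean() = 10.0.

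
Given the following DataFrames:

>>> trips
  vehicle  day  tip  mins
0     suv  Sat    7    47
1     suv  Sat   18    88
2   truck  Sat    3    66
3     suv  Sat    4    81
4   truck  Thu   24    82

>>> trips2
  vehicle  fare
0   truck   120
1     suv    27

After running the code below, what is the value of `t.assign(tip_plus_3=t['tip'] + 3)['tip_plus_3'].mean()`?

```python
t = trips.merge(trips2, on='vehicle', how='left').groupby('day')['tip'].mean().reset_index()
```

merge on 'vehicle' (how='left') → 5 rows:
  vehicle  day  tip  mins  fare
0     suv  Sat    7    47    27
1     suv  Sat   18    88    27
2   truck  Sat    3    66   120
3     suv  Sat    4    81    27
4   truck  Thu   24    82   120
group by day, mean of tip:
day
Sat     8.0
Thu    24.0
Name: tip, dtype: float64
reset_index():
   day   tip
0  Sat   8.0
1  Thu  24.0
add column tip_plus_3 = t['tip'] + 3:
   day   tip  tip_plus_3
0  Sat   8.0        11.0
1  Thu  24.0        27.0
mean of column 'tip_plus_3' → 19.0

19.0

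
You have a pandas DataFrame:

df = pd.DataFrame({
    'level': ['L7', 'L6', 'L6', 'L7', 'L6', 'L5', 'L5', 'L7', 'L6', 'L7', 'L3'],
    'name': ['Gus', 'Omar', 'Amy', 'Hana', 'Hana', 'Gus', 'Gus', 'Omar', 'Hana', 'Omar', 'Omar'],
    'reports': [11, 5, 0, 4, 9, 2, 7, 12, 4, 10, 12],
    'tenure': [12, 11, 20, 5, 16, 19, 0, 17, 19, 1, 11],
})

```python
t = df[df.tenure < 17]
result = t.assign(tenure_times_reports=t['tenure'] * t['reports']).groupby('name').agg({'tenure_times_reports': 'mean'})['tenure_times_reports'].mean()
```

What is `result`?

filter rows where tenure < 17:
   level  name  reports  tenure
0     L7   Gus       11      12
1     L6  Omar        5      11
3     L7  Hana        4       5
4     L6  Hana        9      16
6     L5   Gus        7       0
9     L7  Omar       10       1
10    L3  Omar       12      11
add column tenure_times_reports = t['tenure'] * t['reports']:
   level  name  reports  tenure  tenure_times_reports
0     L7   Gus       11      12                   132
1     L6  Omar        5      11                    55
3     L7  Hana        4       5                    20
4     L6  Hana        9      16                   144
6     L5   Gus        7       0                     0
9     L7  Omar       10       1                    10
10    L3  Omar       12      11                   132
group by name, mean of tenure_times_reports:
      tenure_times_reports
name                      
Gus              66.000000
Hana             82.000000
Omar             65.666667
Finally, mean of column 'tenure_times_reports' = 71.2222222222.

71.2222222222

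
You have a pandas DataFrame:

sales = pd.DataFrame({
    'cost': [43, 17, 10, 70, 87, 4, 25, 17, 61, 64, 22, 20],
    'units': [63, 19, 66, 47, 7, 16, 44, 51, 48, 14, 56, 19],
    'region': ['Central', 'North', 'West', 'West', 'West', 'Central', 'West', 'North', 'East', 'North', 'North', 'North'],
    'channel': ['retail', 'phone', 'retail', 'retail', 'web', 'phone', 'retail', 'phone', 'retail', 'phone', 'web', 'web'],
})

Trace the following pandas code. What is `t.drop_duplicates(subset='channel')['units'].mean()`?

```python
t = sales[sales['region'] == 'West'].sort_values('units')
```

filter rows where region == 'West':
   cost  units region channel
2    10     66   West  retail
3    70     47   West  retail
4    87      7   West     web
6    25     44   West  retail
sort by units:
   cost  units region channel
4    87      7   West     web
6    25     44   West  retail
3    70     47   West  retail
2    10     66   West  retail
drop duplicate channel (keep=first):
   cost  units region channel
4    87      7   West     web
6    25     44   West  retail

25.5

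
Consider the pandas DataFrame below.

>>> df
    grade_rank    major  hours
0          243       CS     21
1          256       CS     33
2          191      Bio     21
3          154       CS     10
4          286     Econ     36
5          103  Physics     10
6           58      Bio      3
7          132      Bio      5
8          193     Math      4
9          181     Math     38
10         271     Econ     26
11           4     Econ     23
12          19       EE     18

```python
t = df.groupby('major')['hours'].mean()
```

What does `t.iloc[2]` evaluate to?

18.0

group by major, mean of hours:
major
Bio         9.666667
CS         21.333333
EE         18.000000
Econ       28.333333
Math       21.000000
Physics    10.000000
Name: hours, dtype: float64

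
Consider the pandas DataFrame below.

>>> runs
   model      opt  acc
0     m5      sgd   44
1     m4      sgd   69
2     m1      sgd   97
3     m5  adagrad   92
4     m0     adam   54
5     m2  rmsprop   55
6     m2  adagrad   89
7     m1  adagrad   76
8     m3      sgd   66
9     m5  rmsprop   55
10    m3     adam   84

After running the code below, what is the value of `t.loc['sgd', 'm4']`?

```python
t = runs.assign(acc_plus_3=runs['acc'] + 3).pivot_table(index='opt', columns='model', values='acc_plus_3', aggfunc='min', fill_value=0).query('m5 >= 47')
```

add column acc_plus_3 = runs['acc'] + 3:
   model      opt  acc  acc_plus_3
0     m5      sgd   44          47
1     m4      sgd   69          72
2     m1      sgd   97         100
3     m5  adagrad   92          95
4     m0     adam   54          57
5     m2  rmsprop   55          58
6     m2  adagrad   89          92
7     m1  adagrad   76          79
8     m3      sgd   66          69
9     m5  rmsprop   55          58
10    m3     adam   84          87
pivot: rows=opt, cols=model, min(acc_plus_3):
model    m0   m1  m2  m3  m4  m5
opt                             
adagrad   0   79  92   0   0  95
adam     57    0   0  87   0   0
rmsprop   0    0  58   0   0  58
sgd       0  100   0  69  72  47
filter rows where m5 >= 47:
model    m0   m1  m2  m3  m4  m5
opt                             
adagrad   0   79  92   0   0  95
rmsprop   0    0  58   0   0  58
sgd       0  100   0  69  72  47
The value at row 'sgd', column 'm4' is 72.

72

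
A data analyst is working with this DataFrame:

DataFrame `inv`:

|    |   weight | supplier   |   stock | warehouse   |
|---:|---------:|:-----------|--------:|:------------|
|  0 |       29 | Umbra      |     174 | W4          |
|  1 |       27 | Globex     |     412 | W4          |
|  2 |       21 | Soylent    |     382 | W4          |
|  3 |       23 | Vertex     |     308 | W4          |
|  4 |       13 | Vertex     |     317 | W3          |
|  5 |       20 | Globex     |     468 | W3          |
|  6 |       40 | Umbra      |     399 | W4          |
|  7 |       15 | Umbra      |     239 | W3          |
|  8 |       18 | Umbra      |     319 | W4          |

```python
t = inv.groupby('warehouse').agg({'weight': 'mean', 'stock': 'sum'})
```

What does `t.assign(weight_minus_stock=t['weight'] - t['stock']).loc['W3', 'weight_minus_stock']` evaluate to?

group by warehouse: mean(weight), sum(stock):
              weight  stock
warehouse                  
W3         16.000000   1024
W4         26.333333   1994
add column weight_minus_stock = t['weight'] - t['stock']:
              weight  stock  weight_minus_stock
warehouse                                      
W3         16.000000   1024        -1008.000000
W4         26.333333   1994        -1967.666667
The value at row 'W3', column 'weight_minus_stock' is -1008.0.

-1008.0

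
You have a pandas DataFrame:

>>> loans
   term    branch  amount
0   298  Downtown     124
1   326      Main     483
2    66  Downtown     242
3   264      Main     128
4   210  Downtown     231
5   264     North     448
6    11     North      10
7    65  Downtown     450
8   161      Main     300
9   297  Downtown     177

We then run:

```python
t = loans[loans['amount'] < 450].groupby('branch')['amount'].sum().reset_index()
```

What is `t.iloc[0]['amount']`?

774

filter rows where amount < 450:
   term    branch  amount
0   298  Downtown     124
2    66  Downtown     242
3   264      Main     128
4   210  Downtown     231
5   264     North     448
6    11     North      10
8   161      Main     300
9   297  Downtown     177
group by branch, sum of amount:
branch
Downtown    774
Main        428
North       458
Name: amount, dtype: int64
reset_index():
     branch  amount
0  Downtown     774
1      Main     428
2     North     458
Reading off the value at position 0, column 'amount', we get 774.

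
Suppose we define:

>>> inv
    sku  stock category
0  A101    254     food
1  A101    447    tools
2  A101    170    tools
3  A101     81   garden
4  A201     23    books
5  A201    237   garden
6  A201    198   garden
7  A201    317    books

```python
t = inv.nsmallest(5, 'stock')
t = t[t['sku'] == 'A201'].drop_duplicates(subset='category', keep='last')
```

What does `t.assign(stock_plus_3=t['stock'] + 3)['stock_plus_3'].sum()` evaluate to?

take 5 rows with smallest stock:
    sku  stock category
4  A201     23    books
3  A101     81   garden
2  A101    170    tools
6  A201    198   garden
5  A201    237   garden
filter rows where sku == 'A201':
    sku  stock category
4  A201     23    books
6  A201    198   garden
5  A201    237   garden
drop duplicate category (keep=last):
    sku  stock category
4  A201     23    books
5  A201    237   garden
add column stock_plus_3 = t['stock'] + 3:
    sku  stock category  stock_plus_3
4  A201     23    books            26
5  A201    237   garden           240
So sum() = 266.

266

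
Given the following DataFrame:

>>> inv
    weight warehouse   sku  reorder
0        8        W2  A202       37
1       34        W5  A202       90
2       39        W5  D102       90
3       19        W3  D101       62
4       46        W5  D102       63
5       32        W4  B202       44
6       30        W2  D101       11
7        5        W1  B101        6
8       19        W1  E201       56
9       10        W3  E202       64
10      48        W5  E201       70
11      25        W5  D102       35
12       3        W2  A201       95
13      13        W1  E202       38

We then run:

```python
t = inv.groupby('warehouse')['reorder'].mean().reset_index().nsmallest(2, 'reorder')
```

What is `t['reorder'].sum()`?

77.3333333333

group by warehouse, mean of reorder:
warehouse
W1    33.333333
W2    47.666667
W3    63.000000
W4    44.000000
W5    69.600000
Name: reorder, dtype: float64
reset_index():
  warehouse    reorder
0        W1  33.333333
1        W2  47.666667
2        W3  63.000000
3        W4  44.000000
4        W5  69.600000
take 2 rows with smallest reorder:
  warehouse    reorder
0        W1  33.333333
3        W4  44.000000
Taking the sum of column 'reorder' gives 77.3333333333.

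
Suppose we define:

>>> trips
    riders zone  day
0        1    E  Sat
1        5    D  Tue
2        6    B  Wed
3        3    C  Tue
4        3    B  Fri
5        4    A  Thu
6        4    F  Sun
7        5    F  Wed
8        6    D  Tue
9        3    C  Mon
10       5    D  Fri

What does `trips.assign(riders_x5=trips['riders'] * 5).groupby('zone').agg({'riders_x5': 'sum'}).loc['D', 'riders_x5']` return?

add column riders_x5 = trips['riders'] * 5:
    riders zone  day  riders_x5
0        1    E  Sat          5
1        5    D  Tue         25
2        6    B  Wed         30
3        3    C  Tue         15
4        3    B  Fri         15
5        4    A  Thu         20
6        4    F  Sun         20
7        5    F  Wed         25
8        6    D  Tue         30
9        3    C  Mon         15
10       5    D  Fri         25
group by zone, sum of riders_x5:
      riders_x5
zone           
A            20
B            45
C            30
D            80
E             5
F            45

80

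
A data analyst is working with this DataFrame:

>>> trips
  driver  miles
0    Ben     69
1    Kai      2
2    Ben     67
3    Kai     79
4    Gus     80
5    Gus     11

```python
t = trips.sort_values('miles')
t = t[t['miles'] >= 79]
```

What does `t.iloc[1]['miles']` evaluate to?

80

sort by miles:
  driver  miles
1    Kai      2
5    Gus     11
2    Ben     67
0    Ben     69
3    Kai     79
4    Gus     80
filter rows where miles >= 79:
  driver  miles
3    Kai     79
4    Gus     80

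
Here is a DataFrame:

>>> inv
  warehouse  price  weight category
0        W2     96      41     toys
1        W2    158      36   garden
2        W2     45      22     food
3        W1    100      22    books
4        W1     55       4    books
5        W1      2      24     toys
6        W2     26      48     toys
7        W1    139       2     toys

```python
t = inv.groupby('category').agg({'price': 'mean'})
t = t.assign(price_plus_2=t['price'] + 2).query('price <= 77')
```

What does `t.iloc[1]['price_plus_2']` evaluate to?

group by category, mean of price:
           price
category        
books      77.50
food       45.00
garden    158.00
toys       65.75
add column price_plus_2 = t['price'] + 2:
           price  price_plus_2
category                      
books      77.50         79.50
food       45.00         47.00
garden    158.00        160.00
toys       65.75         67.75
filter rows where price <= 77:
          price  price_plus_2
category                     
food      45.00         47.00
toys      65.75         67.75
Hence 67.75.

67.75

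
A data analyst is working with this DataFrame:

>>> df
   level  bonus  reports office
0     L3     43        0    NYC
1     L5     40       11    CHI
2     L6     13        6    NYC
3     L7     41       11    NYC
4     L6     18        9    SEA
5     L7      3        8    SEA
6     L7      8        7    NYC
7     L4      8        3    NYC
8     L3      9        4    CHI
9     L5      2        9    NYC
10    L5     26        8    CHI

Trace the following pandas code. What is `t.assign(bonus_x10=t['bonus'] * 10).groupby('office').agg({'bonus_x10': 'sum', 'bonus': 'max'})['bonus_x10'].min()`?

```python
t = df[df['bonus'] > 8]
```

filter rows where bonus > 8:
   level  bonus  reports office
0     L3     43        0    NYC
1     L5     40       11    CHI
2     L6     13        6    NYC
3     L7     41       11    NYC
4     L6     18        9    SEA
8     L3      9        4    CHI
10    L5     26        8    CHI
add column bonus_x10 = t['bonus'] * 10:
   level  bonus  reports office  bonus_x10
0     L3     43        0    NYC        430
1     L5     40       11    CHI        400
2     L6     13        6    NYC        130
3     L7     41       11    NYC        410
4     L6     18        9    SEA        180
8     L3      9        4    CHI         90
10    L5     26        8    CHI        260
group by office: sum(bonus_x10), max(bonus):
        bonus_x10  bonus
office                  
CHI           750     40
NYC           970     43
SEA           180     18
Reading off the min of column 'bonus_x10', we get 180.

180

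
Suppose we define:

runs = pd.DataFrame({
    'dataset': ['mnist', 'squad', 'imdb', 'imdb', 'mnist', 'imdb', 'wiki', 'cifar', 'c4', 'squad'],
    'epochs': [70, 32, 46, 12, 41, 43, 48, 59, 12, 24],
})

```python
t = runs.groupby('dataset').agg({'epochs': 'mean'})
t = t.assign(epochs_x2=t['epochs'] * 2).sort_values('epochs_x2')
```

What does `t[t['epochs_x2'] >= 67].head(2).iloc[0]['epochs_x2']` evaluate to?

67.3333333333

group by dataset, mean of epochs:
            epochs
dataset           
c4       12.000000
cifar    59.000000
imdb     33.666667
mnist    55.500000
squad    28.000000
wiki     48.000000
add column epochs_x2 = t['epochs'] * 2:
            epochs   epochs_x2
dataset                       
c4       12.000000   24.000000
cifar    59.000000  118.000000
imdb     33.666667   67.333333
mnist    55.500000  111.000000
squad    28.000000   56.000000
wiki     48.000000   96.000000
sort by epochs_x2:
            epochs   epochs_x2
dataset                       
c4       12.000000   24.000000
squad    28.000000   56.000000
imdb     33.666667   67.333333
wiki     48.000000   96.000000
mnist    55.500000  111.000000
cifar    59.000000  118.000000
filter rows where epochs_x2 >= 67:
            epochs   epochs_x2
dataset                       
imdb     33.666667   67.333333
wiki     48.000000   96.000000
mnist    55.500000  111.000000
cifar    59.000000  118.000000
take first 2 rows:
            epochs  epochs_x2
dataset                      
imdb     33.666667  67.333333
wiki     48.000000  96.000000
Reading off the value at position 0, column 'epochs_x2', we get 67.3333333333.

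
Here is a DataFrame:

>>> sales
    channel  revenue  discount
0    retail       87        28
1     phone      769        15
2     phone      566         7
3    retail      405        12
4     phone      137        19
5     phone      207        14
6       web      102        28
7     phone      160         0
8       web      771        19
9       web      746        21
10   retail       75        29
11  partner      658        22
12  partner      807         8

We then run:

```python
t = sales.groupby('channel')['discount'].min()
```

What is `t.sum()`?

39

group by channel, min of discount:
channel
partner     8
phone       0
retail     12
web        19
Name: discount, dtype: int64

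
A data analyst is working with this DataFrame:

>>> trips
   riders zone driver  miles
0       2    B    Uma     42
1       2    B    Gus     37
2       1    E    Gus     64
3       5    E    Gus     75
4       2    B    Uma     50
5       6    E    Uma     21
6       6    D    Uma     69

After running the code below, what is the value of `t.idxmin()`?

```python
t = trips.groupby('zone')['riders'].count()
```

D

group by zone, count of riders:
zone
B    3
D    1
E    3
Name: riders, dtype: int64
label with the smallest value → D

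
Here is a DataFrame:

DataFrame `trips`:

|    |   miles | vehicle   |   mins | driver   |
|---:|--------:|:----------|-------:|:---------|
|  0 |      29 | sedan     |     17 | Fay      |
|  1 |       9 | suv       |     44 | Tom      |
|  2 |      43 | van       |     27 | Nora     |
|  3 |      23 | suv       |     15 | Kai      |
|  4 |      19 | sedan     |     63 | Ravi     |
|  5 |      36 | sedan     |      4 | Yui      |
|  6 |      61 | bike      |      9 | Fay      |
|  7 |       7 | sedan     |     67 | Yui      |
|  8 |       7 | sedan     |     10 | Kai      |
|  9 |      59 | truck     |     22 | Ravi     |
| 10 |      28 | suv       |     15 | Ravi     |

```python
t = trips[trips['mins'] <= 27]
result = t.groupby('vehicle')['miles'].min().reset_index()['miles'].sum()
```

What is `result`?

193

filter rows where mins <= 27:
    miles vehicle  mins driver
0      29   sedan    17    Fay
2      43     van    27   Nora
3      23     suv    15    Kai
5      36   sedan     4    Yui
6      61    bike     9    Fay
8       7   sedan    10    Kai
9      59   truck    22   Ravi
10     28     suv    15   Ravi
group by vehicle, min of miles:
vehicle
bike     61
sedan     7
suv      23
truck    59
van      43
Name: miles, dtype: int64
reset_index():
  vehicle  miles
0    bike     61
1   sedan      7
2     suv     23
3   truck     59
4     van     43
sum of column 'miles' → 193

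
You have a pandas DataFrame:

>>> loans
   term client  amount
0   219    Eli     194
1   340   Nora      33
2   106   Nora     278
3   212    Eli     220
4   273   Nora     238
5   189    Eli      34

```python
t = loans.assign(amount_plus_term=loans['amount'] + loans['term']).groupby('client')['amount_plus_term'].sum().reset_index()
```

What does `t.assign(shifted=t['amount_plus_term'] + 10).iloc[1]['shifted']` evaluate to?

1278

add column amount_plus_term = loans['amount'] + loans['term']:
   term client  amount  amount_plus_term
0   219    Eli     194               413
1   340   Nora      33               373
2   106   Nora     278               384
3   212    Eli     220               432
4   273   Nora     238               511
5   189    Eli      34               223
group by client, sum of amount_plus_term:
client
Eli     1068
Nora    1268
Name: amount_plus_term, dtype: int64
reset_index():
  client  amount_plus_term
0    Eli              1068
1   Nora              1268
add column shifted = t['amount_plus_term'] + 10:
  client  amount_plus_term  shifted
0    Eli              1068     1078
1   Nora              1268     1278
So iloc[1]['shifted'] = 1278.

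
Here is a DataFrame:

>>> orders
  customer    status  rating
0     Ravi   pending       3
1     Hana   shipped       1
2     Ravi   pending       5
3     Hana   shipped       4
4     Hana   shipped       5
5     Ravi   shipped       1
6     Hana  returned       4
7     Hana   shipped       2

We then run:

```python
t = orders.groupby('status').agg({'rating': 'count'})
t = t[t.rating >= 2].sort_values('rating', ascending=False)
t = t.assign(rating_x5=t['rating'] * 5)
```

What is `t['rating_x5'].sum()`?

group by status, count of rating:
          rating
status          
pending        2
returned       1
shipped        5
filter rows where rating >= 2:
         rating
status         
pending       2
shipped       5
sort by rating descending:
         rating
status         
shipped       5
pending       2
add column rating_x5 = t['rating'] * 5:
         rating  rating_x5
status                    
shipped       5         25
pending       2         10
Finally, sum of column 'rating_x5' = 35.

35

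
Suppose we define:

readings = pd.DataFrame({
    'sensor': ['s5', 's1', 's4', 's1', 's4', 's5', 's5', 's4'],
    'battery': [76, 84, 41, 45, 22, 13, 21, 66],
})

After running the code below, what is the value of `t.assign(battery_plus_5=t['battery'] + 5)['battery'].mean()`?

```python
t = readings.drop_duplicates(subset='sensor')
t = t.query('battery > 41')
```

80.0

drop duplicate sensor (keep=first):
  sensor  battery
0     s5       76
1     s1       84
2     s4       41
filter rows where battery > 41:
  sensor  battery
0     s5       76
1     s1       84
add column battery_plus_5 = t['battery'] + 5:
  sensor  battery  battery_plus_5
0     s5       76              81
1     s1       84              89
Taking the mean of column 'battery' gives 80.0.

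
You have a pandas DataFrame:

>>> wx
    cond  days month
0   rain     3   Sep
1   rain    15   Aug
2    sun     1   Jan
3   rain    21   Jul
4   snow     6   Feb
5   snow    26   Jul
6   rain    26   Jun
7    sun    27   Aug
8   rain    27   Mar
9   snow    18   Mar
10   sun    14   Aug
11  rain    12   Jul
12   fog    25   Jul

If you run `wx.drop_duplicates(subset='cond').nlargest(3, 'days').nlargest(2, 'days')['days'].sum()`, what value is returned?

drop duplicate cond (keep=first):
    cond  days month
0   rain     3   Sep
2    sun     1   Jan
4   snow     6   Feb
12   fog    25   Jul
take 3 rows with largest days:
    cond  days month
12   fog    25   Jul
4   snow     6   Feb
0   rain     3   Sep
take 2 rows with largest days:
    cond  days month
12   fog    25   Jul
4   snow     6   Feb
Hence 31.

31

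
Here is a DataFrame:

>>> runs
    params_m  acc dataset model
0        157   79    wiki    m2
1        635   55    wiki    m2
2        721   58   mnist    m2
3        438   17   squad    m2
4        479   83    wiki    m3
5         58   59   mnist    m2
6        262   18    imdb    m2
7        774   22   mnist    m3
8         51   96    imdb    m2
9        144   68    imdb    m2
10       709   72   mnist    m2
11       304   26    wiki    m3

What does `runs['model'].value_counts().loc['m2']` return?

9

value_counts of model:
model
m2    9
m3    3
Name: count, dtype: int64
Reading off the value at index 'm2', we get 9.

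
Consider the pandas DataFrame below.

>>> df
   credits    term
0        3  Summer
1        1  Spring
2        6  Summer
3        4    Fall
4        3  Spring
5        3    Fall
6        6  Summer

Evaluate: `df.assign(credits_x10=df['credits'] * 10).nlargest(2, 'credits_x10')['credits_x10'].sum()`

add column credits_x10 = df['credits'] * 10:
   credits    term  credits_x10
0        3  Summer           30
1        1  Spring           10
2        6  Summer           60
3        4    Fall           40
4        3  Spring           30
5        3    Fall           30
6        6  Summer           60
take 2 rows with largest credits_x10:
   credits    term  credits_x10
2        6  Summer           60
6        6  Summer           60
sum of column 'credits_x10' → 120

120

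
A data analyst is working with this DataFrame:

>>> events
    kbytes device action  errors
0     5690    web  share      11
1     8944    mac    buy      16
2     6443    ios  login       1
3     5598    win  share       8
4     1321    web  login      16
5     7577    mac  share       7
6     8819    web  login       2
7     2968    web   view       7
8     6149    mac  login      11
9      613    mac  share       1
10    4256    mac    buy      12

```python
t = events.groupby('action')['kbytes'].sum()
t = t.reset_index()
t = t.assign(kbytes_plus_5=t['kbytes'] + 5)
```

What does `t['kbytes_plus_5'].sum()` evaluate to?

58398

group by action, sum of kbytes:
action
buy      13200
login    22732
share    19478
view      2968
Name: kbytes, dtype: int64
reset_index():
  action  kbytes
0    buy   13200
1  login   22732
2  share   19478
3   view    2968
add column kbytes_plus_5 = t['kbytes'] + 5:
  action  kbytes  kbytes_plus_5
0    buy   13200          13205
1  login   22732          22737
2  share   19478          19483
3   view    2968           2973
Taking the sum of column 'kbytes_plus_5' gives 58398.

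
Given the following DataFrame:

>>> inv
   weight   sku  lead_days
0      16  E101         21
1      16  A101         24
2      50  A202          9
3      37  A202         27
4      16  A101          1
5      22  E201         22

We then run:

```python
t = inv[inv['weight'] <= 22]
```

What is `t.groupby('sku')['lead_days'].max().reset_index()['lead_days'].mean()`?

filter rows where weight <= 22:
   weight   sku  lead_days
0      16  E101         21
1      16  A101         24
4      16  A101          1
5      22  E201         22
group by sku, max of lead_days:
sku
A101    24
E101    21
E201    22
Name: lead_days, dtype: int64
reset_index():
    sku  lead_days
0  A101         24
1  E101         21
2  E201         22
mean of column 'lead_days' → 22.3333333333

22.3333333333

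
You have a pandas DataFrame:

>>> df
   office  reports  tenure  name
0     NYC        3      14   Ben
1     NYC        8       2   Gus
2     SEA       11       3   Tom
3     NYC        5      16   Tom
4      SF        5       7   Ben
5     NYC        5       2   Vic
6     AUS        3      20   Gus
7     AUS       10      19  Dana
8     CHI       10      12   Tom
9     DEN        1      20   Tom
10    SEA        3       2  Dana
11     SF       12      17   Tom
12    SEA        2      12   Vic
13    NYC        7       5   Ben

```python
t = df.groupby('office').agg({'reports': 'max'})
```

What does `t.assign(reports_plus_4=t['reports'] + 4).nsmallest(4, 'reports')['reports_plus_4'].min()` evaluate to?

group by office, max of reports:
        reports
office         
AUS          10
CHI          10
DEN           1
NYC           8
SEA          11
SF           12
add column reports_plus_4 = t['reports'] + 4:
        reports  reports_plus_4
office                         
AUS          10              14
CHI          10              14
DEN           1               5
NYC           8              12
SEA          11              15
SF           12              16
take 4 rows with smallest reports:
        reports  reports_plus_4
office                         
DEN           1               5
NYC           8              12
AUS          10              14
CHI          10              14
Finally, min of column 'reports_plus_4' = 5.

5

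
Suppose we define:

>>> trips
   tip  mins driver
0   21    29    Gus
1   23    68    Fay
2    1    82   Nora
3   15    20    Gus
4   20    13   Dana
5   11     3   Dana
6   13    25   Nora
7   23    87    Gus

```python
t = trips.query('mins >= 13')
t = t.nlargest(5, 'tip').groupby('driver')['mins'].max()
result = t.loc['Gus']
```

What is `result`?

87

filter rows where mins >= 13:
   tip  mins driver
0   21    29    Gus
1   23    68    Fay
2    1    82   Nora
3   15    20    Gus
4   20    13   Dana
6   13    25   Nora
7   23    87    Gus
take 5 rows with largest tip:
   tip  mins driver
1   23    68    Fay
7   23    87    Gus
0   21    29    Gus
4   20    13   Dana
3   15    20    Gus
group by driver, max of mins:
driver
Dana    13
Fay     68
Gus     87
Name: mins, dtype: int64
So loc['Gus'] = 87.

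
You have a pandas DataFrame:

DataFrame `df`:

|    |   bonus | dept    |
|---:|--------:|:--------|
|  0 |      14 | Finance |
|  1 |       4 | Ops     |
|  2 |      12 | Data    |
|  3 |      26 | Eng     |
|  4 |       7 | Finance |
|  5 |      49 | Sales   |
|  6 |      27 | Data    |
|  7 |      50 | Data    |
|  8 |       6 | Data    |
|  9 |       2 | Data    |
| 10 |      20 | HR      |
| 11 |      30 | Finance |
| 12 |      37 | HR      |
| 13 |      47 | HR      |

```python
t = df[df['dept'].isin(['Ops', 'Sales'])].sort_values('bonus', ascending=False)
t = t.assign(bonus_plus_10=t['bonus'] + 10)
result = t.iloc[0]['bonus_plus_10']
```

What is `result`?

59

filter rows where dept in ['Ops', 'Sales']:
   bonus   dept
1      4    Ops
5     49  Sales
sort by bonus descending:
   bonus   dept
5     49  Sales
1      4    Ops
add column bonus_plus_10 = t['bonus'] + 10:
   bonus   dept  bonus_plus_10
5     49  Sales             59
1      4    Ops             14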